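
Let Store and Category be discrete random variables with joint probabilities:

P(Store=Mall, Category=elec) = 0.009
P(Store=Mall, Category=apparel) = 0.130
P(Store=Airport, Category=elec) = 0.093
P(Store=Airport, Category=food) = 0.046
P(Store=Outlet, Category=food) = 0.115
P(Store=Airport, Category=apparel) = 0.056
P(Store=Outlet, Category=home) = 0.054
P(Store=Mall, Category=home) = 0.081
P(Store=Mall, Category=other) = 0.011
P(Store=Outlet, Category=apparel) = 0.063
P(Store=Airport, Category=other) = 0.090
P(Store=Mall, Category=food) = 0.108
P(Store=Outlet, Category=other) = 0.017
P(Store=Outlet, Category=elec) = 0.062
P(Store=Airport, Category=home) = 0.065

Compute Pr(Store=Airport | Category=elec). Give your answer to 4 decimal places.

0.5671

P(Category=elec) = 0.009 + 0.093 + 0.062 = 0.164.
P(Store=Airport | Category=elec) = 0.093/0.164 = 0.5671.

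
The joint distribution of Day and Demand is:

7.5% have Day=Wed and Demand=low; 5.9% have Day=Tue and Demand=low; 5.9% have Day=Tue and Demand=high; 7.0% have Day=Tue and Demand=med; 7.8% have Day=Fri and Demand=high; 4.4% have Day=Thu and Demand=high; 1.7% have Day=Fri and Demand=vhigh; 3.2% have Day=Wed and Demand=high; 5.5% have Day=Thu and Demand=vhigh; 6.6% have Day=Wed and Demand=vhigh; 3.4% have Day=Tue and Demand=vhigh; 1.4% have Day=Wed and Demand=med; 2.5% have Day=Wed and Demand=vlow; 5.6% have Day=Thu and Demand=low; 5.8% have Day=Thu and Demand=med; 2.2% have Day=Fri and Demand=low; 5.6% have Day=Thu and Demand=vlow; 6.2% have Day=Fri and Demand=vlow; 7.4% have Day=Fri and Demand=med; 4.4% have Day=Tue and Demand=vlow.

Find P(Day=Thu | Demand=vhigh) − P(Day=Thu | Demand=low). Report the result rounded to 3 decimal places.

P(Demand=vhigh) = 0.034 + 0.066 + 0.055 + 0.017 = 0.172; P(Day=Thu | Demand=vhigh) = 0.055/0.172 = 0.3198.
P(Demand=low) = 0.059 + 0.075 + 0.056 + 0.022 = 0.212; P(Day=Thu | Demand=low) = 0.056/0.212 = 0.2642.
Difference = 0.056.

0.056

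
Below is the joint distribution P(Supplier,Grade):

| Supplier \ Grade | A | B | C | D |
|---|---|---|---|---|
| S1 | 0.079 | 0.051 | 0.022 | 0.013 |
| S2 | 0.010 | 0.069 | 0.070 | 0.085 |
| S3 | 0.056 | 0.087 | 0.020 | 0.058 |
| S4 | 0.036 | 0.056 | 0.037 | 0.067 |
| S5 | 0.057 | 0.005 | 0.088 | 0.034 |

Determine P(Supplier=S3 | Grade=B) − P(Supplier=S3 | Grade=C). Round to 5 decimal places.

P(Grade=B) = 0.051 + 0.069 + 0.087 + 0.056 + 0.005 = 0.268; P(Supplier=S3 | Grade=B) = 0.087/0.268 = 0.324627.
P(Grade=C) = 0.022 + 0.070 + 0.020 + 0.037 + 0.088 = 0.237; P(Supplier=S3 | Grade=C) = 0.020/0.237 = 0.084388.
Difference = 0.24024.

0.24024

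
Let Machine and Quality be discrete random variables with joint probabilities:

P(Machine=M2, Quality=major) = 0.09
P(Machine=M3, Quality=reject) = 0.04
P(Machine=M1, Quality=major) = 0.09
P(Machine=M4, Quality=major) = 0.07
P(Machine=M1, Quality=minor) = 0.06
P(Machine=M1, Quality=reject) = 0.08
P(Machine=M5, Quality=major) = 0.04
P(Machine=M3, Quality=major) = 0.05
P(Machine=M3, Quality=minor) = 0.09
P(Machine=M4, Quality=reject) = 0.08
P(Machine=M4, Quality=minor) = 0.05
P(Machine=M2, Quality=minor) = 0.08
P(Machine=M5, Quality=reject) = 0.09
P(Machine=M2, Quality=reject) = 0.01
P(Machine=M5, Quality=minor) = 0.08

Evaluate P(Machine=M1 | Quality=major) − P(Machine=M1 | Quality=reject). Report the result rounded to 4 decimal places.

-0.0020

P(Quality=major) = 0.09 + 0.09 + 0.05 + 0.07 + 0.04 = 0.34; P(Machine=M1 | Quality=major) = 0.09/0.34 = 0.26471.
P(Quality=reject) = 0.08 + 0.01 + 0.04 + 0.08 + 0.09 = 0.30; P(Machine=M1 | Quality=reject) = 0.08/0.30 = 0.26667.
Difference = -0.0020.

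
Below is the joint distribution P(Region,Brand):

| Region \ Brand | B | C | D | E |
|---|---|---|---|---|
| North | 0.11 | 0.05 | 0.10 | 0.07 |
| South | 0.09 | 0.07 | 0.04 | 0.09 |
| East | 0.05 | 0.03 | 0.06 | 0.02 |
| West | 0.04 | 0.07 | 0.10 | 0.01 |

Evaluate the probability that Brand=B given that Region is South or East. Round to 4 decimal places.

0.3111

P(Region=South) = 0.09 + 0.07 + 0.04 + 0.09 = 0.29.
P(Region=East) = 0.05 + 0.03 + 0.06 + 0.02 = 0.16.
P(Region ∈ {South, East}) = 0.29 + 0.16 = 0.45; P(Brand=B, Region ∈ {South, East}) = 0.09 + 0.05 = 0.14.
P(Brand=B | Region ∈ {South, East}) = 0.14/0.45 = 0.3111.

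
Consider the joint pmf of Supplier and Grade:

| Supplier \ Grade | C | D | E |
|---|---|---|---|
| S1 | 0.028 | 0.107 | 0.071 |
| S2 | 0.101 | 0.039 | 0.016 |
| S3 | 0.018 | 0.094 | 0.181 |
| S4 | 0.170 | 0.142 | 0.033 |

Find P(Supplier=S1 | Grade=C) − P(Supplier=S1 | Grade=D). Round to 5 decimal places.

-0.19178

P(Grade=C) = 0.028 + 0.101 + 0.018 + 0.170 = 0.317; P(Supplier=S1 | Grade=C) = 0.028/0.317 = 0.088328.
P(Grade=D) = 0.107 + 0.039 + 0.094 + 0.142 = 0.382; P(Supplier=S1 | Grade=D) = 0.107/0.382 = 0.280105.
Difference = -0.19178.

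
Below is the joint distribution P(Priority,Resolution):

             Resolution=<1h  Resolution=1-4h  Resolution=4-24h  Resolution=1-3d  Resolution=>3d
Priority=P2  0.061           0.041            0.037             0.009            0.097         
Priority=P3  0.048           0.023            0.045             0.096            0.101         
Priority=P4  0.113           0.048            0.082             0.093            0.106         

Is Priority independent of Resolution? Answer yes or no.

P(Priority=P2) = 0.245 and P(Resolution=1-3d) = 0.198, so their product is 0.04851, but P(Priority=P2, Resolution=1-3d) = 0.009. Since these differ, Priority and Resolution are not independent.

no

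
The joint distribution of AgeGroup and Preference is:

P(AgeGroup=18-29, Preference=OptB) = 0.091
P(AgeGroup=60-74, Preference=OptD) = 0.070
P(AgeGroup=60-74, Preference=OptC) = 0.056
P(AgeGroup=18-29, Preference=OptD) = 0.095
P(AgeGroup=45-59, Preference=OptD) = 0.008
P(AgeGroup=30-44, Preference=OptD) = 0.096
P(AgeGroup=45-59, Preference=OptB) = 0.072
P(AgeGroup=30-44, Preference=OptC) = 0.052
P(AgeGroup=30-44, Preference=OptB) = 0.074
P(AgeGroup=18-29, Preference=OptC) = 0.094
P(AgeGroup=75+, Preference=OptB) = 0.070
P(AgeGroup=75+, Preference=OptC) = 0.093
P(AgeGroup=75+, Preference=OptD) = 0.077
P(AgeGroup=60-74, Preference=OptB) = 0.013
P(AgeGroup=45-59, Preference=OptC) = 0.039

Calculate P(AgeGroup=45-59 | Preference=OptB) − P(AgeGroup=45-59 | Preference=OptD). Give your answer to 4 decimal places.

0.2019

P(Preference=OptB) = 0.091 + 0.074 + 0.072 + 0.013 + 0.070 = 0.320; P(AgeGroup=45-59 | Preference=OptB) = 0.072/0.320 = 0.22500.
P(Preference=OptD) = 0.095 + 0.096 + 0.008 + 0.070 + 0.077 = 0.346; P(AgeGroup=45-59 | Preference=OptD) = 0.008/0.346 = 0.02312.
Difference = 0.2019.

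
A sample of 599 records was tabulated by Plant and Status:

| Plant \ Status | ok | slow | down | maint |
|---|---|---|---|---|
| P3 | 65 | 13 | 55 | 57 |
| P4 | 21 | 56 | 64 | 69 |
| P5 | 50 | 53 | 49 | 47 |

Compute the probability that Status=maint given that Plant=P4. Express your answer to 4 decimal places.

0.3286

Total with Plant=P4: 21 + 56 + 64 + 69 = 210.
P(Status=maint | Plant=P4) = 69/210 = 0.3286.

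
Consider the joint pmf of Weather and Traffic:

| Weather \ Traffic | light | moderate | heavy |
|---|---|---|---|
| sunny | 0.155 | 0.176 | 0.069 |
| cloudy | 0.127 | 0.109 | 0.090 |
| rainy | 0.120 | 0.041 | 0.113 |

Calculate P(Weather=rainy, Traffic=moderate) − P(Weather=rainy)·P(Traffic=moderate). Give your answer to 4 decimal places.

-0.0483

P(Weather=rainy) = 0.120 + 0.041 + 0.113 = 0.274.
P(Traffic=moderate) = 0.176 + 0.109 + 0.041 = 0.326.
P(Weather=rainy, Traffic=moderate) − P(Weather=rainy)P(Traffic=moderate) = 0.041 − 0.274×0.326 = -0.0483.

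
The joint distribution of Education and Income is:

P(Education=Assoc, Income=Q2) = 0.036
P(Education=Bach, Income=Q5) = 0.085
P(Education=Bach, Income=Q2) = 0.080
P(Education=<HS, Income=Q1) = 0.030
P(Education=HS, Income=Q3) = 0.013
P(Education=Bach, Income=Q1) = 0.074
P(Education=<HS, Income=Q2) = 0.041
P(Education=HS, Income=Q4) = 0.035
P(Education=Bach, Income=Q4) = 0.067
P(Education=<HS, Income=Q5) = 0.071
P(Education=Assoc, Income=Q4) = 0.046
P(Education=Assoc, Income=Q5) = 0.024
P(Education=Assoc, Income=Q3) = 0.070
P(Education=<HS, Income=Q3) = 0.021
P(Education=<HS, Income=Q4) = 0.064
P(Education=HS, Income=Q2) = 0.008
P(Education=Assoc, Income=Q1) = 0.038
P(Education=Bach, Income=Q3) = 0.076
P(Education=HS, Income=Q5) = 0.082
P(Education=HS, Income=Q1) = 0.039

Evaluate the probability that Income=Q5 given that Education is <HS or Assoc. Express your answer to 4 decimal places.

P(Education=<HS) = 0.030 + 0.041 + 0.021 + 0.064 + 0.071 = 0.227.
P(Education=Assoc) = 0.038 + 0.036 + 0.070 + 0.046 + 0.024 = 0.214.
P(Education ∈ {<HS, Assoc}) = 0.227 + 0.214 = 0.441; P(Income=Q5, Education ∈ {<HS, Assoc}) = 0.071 + 0.024 = 0.095.
P(Income=Q5 | Education ∈ {<HS, Assoc}) = 0.095/0.441 = 0.2154.

0.2154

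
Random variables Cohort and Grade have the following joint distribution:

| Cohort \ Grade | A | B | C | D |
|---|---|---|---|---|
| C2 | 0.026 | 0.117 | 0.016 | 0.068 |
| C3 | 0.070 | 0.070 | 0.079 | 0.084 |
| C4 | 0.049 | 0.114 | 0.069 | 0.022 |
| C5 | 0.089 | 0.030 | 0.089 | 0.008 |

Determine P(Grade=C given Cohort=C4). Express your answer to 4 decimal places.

0.2717

P(Cohort=C4) = 0.049 + 0.114 + 0.069 + 0.022 = 0.254.
P(Grade=C | Cohort=C4) = 0.069/0.254 = 0.2717.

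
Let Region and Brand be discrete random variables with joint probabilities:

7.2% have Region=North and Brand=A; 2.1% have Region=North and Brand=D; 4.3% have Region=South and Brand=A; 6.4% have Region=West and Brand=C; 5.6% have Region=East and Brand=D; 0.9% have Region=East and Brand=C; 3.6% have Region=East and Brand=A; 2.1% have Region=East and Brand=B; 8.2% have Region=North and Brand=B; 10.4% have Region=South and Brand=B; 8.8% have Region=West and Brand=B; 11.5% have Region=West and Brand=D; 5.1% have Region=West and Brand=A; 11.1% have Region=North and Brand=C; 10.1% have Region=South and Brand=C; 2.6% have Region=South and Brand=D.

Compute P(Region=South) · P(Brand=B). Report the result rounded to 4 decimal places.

P(Region=South) = 0.043 + 0.104 + 0.101 + 0.026 = 0.274.
P(Brand=B) = 0.082 + 0.104 + 0.021 + 0.088 = 0.295.
Product: 0.274 × 0.295 = 0.0808.

0.0808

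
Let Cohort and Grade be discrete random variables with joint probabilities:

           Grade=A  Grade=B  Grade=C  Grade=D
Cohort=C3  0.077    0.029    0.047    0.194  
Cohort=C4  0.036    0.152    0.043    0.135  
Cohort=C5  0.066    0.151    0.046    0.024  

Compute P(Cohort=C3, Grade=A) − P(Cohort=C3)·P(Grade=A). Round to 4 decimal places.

P(Cohort=C3) = 0.077 + 0.029 + 0.047 + 0.194 = 0.347.
P(Grade=A) = 0.077 + 0.036 + 0.066 = 0.179.
P(Cohort=C3, Grade=A) − P(Cohort=C3)P(Grade=A) = 0.077 − 0.347×0.179 = 0.0149.

0.0149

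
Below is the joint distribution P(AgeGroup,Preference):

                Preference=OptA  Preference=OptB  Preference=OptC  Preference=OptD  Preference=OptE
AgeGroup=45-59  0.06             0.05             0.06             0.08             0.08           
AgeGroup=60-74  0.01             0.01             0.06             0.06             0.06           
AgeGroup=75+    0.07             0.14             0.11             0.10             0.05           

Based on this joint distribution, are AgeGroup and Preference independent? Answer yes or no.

P(AgeGroup=75+) = 0.47 and P(Preference=OptB) = 0.20, so their product is 0.0940, but P(AgeGroup=75+, Preference=OptB) = 0.14. Since these differ, AgeGroup and Preference are not independent.

no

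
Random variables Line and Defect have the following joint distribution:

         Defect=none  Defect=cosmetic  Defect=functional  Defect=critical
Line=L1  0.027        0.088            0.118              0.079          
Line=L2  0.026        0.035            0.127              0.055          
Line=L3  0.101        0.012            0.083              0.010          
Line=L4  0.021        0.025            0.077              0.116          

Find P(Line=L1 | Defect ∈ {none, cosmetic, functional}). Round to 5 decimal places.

P(Defect=none) = 0.027 + 0.026 + 0.101 + 0.021 = 0.175.
P(Defect=cosmetic) = 0.088 + 0.035 + 0.012 + 0.025 = 0.160.
P(Defect=functional) = 0.118 + 0.127 + 0.083 + 0.077 = 0.405.
P(Defect ∈ {none, cosmetic, functional}) = 0.175 + 0.160 + 0.405 = 0.740; P(Line=L1, Defect ∈ {none, cosmetic, functional}) = 0.027 + 0.088 + 0.118 = 0.233.
P(Line=L1 | Defect ∈ {none, cosmetic, functional}) = 0.233/0.740 = 0.31486.

0.31486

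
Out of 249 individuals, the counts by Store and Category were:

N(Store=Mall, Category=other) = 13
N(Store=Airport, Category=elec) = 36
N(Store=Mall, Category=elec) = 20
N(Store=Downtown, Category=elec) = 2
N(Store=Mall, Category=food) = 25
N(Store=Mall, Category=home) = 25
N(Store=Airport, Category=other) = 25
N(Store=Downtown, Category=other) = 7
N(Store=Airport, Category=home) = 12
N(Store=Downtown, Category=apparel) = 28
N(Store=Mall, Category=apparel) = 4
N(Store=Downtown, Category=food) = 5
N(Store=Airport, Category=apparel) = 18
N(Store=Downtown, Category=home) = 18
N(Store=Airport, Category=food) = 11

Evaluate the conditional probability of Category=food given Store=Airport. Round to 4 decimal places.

Total with Store=Airport: 11 + 18 + 36 + 12 + 25 = 102.
P(Category=food | Store=Airport) = 11/102 = 0.1078.

0.1078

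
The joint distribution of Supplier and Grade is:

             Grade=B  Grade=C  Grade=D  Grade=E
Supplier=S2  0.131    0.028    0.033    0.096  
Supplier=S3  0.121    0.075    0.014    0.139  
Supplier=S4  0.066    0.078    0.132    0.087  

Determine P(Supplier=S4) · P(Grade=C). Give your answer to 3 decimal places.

0.066

P(Supplier=S4) = 0.066 + 0.078 + 0.132 + 0.087 = 0.363.
P(Grade=C) = 0.028 + 0.075 + 0.078 = 0.181.
Product: 0.363 × 0.181 = 0.066.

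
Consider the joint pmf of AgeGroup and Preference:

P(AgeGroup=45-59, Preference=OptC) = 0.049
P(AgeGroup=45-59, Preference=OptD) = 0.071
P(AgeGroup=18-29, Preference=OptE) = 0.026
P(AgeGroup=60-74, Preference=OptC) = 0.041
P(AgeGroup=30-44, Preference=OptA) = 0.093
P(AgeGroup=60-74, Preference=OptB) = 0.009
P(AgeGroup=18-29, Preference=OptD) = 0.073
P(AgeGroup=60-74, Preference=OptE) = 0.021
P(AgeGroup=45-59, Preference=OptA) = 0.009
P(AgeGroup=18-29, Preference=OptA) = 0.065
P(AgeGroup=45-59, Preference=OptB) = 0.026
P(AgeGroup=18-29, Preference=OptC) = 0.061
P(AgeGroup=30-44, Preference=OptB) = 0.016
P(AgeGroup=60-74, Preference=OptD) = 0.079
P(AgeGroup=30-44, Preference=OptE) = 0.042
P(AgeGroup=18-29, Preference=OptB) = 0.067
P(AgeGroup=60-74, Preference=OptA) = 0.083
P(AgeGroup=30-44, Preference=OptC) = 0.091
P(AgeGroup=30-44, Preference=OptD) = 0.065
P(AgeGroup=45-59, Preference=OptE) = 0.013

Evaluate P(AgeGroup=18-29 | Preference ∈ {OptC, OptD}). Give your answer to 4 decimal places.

0.2528

P(Preference=OptC) = 0.061 + 0.091 + 0.049 + 0.041 = 0.242.
P(Preference=OptD) = 0.073 + 0.065 + 0.071 + 0.079 = 0.288.
P(Preference ∈ {OptC, OptD}) = 0.242 + 0.288 = 0.530; P(AgeGroup=18-29, Preference ∈ {OptC, OptD}) = 0.061 + 0.073 = 0.134.
P(AgeGroup=18-29 | Preference ∈ {OptC, OptD}) = 0.134/0.530 = 0.2528.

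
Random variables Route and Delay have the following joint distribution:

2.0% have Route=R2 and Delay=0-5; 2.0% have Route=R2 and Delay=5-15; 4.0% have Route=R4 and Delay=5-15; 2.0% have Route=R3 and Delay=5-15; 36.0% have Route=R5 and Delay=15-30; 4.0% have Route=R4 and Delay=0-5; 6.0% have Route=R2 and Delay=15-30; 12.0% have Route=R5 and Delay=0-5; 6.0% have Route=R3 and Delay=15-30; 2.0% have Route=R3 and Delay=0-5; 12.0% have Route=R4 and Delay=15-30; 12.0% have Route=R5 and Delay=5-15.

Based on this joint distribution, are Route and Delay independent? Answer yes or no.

yes

Every cell satisfies P(Route,Delay) = P(Route)·P(Delay). For instance P(Route=R3) = 0.100, P(Delay=5-15) = 0.200, and 0.100×0.200 = 0.020 matches the joint entry. So Route and Delay are independent.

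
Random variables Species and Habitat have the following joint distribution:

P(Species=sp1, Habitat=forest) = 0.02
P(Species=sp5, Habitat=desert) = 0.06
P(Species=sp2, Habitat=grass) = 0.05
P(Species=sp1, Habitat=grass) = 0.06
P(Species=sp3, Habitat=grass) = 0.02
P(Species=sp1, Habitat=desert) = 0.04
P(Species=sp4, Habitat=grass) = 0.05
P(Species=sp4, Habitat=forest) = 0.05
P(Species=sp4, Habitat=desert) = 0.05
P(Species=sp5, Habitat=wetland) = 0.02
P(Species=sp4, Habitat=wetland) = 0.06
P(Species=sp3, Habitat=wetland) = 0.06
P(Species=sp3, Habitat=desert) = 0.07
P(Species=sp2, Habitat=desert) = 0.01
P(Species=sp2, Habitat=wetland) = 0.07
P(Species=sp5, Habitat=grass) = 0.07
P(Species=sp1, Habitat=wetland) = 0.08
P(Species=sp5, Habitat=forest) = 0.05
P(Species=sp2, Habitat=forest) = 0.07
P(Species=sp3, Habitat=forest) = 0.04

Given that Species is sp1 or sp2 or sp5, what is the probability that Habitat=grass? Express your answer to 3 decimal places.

P(Species=sp1) = 0.02 + 0.06 + 0.08 + 0.04 = 0.20.
P(Species=sp2) = 0.07 + 0.05 + 0.07 + 0.01 = 0.20.
P(Species=sp5) = 0.05 + 0.07 + 0.02 + 0.06 = 0.20.
P(Species ∈ {sp1, sp2, sp5}) = 0.20 + 0.20 + 0.20 = 0.60; P(Habitat=grass, Species ∈ {sp1, sp2, sp5}) = 0.06 + 0.05 + 0.07 = 0.18.
P(Habitat=grass | Species ∈ {sp1, sp2, sp5}) = 0.18/0.60 = 0.300.

0.300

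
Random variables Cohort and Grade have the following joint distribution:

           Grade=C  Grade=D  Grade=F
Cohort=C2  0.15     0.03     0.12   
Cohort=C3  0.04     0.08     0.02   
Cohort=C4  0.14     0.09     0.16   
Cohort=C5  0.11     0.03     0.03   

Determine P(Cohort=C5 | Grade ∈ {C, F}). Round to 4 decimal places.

P(Grade=C) = 0.15 + 0.04 + 0.14 + 0.11 = 0.44.
P(Grade=F) = 0.12 + 0.02 + 0.16 + 0.03 = 0.33.
P(Grade ∈ {C, F}) = 0.44 + 0.33 = 0.77; P(Cohort=C5, Grade ∈ {C, F}) = 0.11 + 0.03 = 0.14.
P(Cohort=C5 | Grade ∈ {C, F}) = 0.14/0.77 = 0.1818.

0.1818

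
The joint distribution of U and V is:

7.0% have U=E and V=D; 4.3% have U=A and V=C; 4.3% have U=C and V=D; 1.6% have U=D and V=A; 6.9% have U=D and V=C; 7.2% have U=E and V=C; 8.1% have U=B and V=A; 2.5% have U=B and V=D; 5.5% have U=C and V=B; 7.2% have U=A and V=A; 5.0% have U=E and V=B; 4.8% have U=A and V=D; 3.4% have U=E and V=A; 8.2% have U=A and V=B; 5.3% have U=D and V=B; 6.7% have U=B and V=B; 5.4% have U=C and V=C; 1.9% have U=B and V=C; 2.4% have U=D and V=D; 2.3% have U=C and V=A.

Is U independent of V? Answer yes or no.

P(U=B) = 0.192 and P(V=A) = 0.226, so their product is 0.04339, but P(U=B, V=A) = 0.081. Since these differ, U and V are not independent.

no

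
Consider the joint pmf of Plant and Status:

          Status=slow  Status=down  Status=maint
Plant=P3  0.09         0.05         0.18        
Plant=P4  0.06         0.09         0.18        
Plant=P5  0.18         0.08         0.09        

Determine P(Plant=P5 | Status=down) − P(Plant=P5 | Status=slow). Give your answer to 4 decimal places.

P(Status=down) = 0.05 + 0.09 + 0.08 = 0.22; P(Plant=P5 | Status=down) = 0.08/0.22 = 0.36364.
P(Status=slow) = 0.09 + 0.06 + 0.18 = 0.33; P(Plant=P5 | Status=slow) = 0.18/0.33 = 0.54545.
Difference = -0.1818.

-0.1818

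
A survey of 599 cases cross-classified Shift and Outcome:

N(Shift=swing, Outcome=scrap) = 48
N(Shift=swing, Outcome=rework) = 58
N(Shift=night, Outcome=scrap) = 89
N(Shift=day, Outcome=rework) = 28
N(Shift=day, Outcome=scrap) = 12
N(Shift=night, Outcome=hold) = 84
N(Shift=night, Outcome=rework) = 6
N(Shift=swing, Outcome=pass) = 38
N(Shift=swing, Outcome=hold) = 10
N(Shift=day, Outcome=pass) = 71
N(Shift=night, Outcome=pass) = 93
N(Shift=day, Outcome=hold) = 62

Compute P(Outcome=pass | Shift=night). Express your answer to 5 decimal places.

0.34191

Total with Shift=night: 93 + 6 + 89 + 84 = 272.
P(Outcome=pass | Shift=night) = 93/272 = 0.34191.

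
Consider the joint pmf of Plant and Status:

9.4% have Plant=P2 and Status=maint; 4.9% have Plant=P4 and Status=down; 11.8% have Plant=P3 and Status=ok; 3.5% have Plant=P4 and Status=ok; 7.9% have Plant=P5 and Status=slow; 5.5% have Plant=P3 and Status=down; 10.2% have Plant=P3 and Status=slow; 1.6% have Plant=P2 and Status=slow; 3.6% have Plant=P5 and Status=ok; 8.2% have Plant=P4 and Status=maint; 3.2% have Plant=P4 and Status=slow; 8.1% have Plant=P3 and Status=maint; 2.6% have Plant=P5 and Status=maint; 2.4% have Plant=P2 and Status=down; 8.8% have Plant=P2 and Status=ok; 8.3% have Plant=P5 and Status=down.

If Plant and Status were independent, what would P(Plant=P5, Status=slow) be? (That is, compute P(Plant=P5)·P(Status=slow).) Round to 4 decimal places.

0.0513

P(Plant=P5) = 0.036 + 0.079 + 0.083 + 0.026 = 0.224.
P(Status=slow) = 0.016 + 0.102 + 0.032 + 0.079 = 0.229.
Product: 0.224 × 0.229 = 0.0513.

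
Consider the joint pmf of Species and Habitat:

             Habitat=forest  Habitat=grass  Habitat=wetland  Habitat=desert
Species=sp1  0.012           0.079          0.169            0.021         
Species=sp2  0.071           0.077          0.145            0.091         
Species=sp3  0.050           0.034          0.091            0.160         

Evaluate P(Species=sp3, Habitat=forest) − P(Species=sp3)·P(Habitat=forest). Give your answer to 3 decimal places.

0.005

P(Species=sp3) = 0.050 + 0.034 + 0.091 + 0.160 = 0.335.
P(Habitat=forest) = 0.012 + 0.071 + 0.050 = 0.133.
P(Species=sp3, Habitat=forest) − P(Species=sp3)P(Habitat=forest) = 0.050 − 0.335×0.133 = 0.005.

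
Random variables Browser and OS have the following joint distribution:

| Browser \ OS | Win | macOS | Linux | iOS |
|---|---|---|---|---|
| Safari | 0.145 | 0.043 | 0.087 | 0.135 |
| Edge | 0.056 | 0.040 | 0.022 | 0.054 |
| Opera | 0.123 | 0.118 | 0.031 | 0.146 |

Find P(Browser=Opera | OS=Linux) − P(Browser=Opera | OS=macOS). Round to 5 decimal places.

-0.36564

P(OS=Linux) = 0.087 + 0.022 + 0.031 = 0.140; P(Browser=Opera | OS=Linux) = 0.031/0.140 = 0.221429.
P(OS=macOS) = 0.043 + 0.040 + 0.118 = 0.201; P(Browser=Opera | OS=macOS) = 0.118/0.201 = 0.587065.
Difference = -0.36564.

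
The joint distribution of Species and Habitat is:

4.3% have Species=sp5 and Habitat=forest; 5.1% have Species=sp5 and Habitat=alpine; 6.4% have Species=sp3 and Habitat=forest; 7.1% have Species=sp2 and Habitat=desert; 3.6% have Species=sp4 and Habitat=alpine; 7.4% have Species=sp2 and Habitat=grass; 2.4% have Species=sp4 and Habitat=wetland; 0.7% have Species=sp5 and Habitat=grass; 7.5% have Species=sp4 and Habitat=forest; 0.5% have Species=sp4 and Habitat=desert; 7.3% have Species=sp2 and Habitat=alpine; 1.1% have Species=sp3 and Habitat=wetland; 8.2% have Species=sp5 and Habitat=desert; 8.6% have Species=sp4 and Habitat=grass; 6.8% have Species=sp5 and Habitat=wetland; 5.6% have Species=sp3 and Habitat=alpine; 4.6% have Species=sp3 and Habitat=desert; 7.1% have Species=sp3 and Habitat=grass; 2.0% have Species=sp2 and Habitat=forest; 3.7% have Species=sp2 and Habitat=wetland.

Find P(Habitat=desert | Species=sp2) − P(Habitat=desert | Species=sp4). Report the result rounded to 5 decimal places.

P(Species=sp2) = 0.020 + 0.074 + 0.037 + 0.071 + 0.073 = 0.275; P(Habitat=desert | Species=sp2) = 0.071/0.275 = 0.258182.
P(Species=sp4) = 0.075 + 0.086 + 0.024 + 0.005 + 0.036 = 0.226; P(Habitat=desert | Species=sp4) = 0.005/0.226 = 0.022124.
Difference = 0.23606.

0.23606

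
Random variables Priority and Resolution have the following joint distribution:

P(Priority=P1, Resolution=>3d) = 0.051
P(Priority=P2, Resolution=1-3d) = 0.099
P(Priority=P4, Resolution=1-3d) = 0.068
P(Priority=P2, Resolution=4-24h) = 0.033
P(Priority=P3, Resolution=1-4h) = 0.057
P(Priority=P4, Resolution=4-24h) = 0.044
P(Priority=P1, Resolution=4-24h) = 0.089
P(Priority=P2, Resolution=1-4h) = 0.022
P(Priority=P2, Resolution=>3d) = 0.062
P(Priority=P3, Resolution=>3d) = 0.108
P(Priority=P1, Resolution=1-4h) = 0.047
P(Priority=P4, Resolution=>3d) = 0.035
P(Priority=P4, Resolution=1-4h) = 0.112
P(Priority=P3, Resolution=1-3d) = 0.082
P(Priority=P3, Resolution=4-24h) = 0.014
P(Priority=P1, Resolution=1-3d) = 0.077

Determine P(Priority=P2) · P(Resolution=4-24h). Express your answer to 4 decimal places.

0.0389

P(Priority=P2) = 0.022 + 0.033 + 0.099 + 0.062 = 0.216.
P(Resolution=4-24h) = 0.089 + 0.033 + 0.014 + 0.044 = 0.180.
Product: 0.216 × 0.180 = 0.0389.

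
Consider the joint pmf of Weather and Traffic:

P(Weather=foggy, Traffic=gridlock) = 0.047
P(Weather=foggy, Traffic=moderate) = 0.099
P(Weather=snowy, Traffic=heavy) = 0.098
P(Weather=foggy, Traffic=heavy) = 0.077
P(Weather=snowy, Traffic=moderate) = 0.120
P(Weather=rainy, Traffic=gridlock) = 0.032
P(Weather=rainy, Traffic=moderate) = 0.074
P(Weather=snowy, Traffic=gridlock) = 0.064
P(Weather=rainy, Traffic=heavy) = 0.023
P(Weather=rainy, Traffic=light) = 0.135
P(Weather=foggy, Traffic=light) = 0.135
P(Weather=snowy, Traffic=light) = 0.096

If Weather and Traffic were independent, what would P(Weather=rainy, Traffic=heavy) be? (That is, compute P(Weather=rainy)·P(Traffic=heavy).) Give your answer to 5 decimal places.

0.05227

P(Weather=rainy) = 0.135 + 0.074 + 0.023 + 0.032 = 0.264.
P(Traffic=heavy) = 0.023 + 0.098 + 0.077 = 0.198.
Product: 0.264 × 0.198 = 0.05227.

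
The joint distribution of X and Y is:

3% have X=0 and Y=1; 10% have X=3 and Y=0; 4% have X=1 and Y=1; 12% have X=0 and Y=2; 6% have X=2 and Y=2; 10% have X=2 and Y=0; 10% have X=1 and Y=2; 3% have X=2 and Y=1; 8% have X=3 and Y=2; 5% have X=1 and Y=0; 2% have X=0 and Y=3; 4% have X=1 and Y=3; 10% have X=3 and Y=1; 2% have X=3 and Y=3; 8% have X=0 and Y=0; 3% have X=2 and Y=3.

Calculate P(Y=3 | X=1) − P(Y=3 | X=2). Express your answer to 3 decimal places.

P(X=1) = 0.05 + 0.04 + 0.10 + 0.04 = 0.23; P(Y=3 | X=1) = 0.04/0.23 = 0.1739.
P(X=2) = 0.10 + 0.03 + 0.06 + 0.03 = 0.22; P(Y=3 | X=2) = 0.03/0.22 = 0.1364.
Difference = 0.038.

0.038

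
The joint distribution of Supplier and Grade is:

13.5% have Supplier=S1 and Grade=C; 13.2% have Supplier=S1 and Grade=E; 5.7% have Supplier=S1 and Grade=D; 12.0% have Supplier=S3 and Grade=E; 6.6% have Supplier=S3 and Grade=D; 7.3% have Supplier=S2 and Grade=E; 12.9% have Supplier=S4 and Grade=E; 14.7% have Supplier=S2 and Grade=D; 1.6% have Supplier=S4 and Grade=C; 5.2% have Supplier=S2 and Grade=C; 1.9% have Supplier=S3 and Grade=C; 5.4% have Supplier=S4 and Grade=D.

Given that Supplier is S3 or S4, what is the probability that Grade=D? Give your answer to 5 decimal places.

P(Supplier=S3) = 0.019 + 0.066 + 0.120 = 0.205.
P(Supplier=S4) = 0.016 + 0.054 + 0.129 = 0.199.
P(Supplier ∈ {S3, S4}) = 0.205 + 0.199 = 0.404; P(Grade=D, Supplier ∈ {S3, S4}) = 0.066 + 0.054 = 0.120.
P(Grade=D | Supplier ∈ {S3, S4}) = 0.120/0.404 = 0.29703.

0.29703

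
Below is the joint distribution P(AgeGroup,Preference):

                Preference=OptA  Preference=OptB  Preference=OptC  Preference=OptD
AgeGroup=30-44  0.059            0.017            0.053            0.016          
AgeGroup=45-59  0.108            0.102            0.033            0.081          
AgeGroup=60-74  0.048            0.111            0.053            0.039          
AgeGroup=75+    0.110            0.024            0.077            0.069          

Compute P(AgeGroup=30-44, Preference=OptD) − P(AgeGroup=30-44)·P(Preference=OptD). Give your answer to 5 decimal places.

-0.01373

P(AgeGroup=30-44) = 0.059 + 0.017 + 0.053 + 0.016 = 0.145.
P(Preference=OptD) = 0.016 + 0.081 + 0.039 + 0.069 = 0.205.
P(AgeGroup=30-44, Preference=OptD) − P(AgeGroup=30-44)P(Preference=OptD) = 0.016 − 0.145×0.205 = -0.01373.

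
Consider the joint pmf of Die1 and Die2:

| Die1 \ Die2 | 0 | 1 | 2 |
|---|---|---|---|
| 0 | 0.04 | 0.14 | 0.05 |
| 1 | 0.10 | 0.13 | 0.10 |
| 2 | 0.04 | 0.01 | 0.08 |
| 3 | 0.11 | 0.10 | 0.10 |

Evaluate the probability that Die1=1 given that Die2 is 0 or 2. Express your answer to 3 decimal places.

P(Die2=0) = 0.04 + 0.10 + 0.04 + 0.11 = 0.29.
P(Die2=2) = 0.05 + 0.10 + 0.08 + 0.10 = 0.33.
P(Die2 ∈ {0, 2}) = 0.29 + 0.33 = 0.62; P(Die1=1, Die2 ∈ {0, 2}) = 0.10 + 0.10 = 0.20.
P(Die1=1 | Die2 ∈ {0, 2}) = 0.20/0.62 = 0.323.

0.323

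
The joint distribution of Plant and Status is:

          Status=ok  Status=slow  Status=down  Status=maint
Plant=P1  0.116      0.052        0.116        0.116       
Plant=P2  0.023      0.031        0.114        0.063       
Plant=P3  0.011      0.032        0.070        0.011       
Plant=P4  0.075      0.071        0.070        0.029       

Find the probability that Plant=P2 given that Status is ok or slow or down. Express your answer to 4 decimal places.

0.2151

P(Status=ok) = 0.116 + 0.023 + 0.011 + 0.075 = 0.225.
P(Status=slow) = 0.052 + 0.031 + 0.032 + 0.071 = 0.186.
P(Status=down) = 0.116 + 0.114 + 0.070 + 0.070 = 0.370.
P(Status ∈ {ok, slow, down}) = 0.225 + 0.186 + 0.370 = 0.781; P(Plant=P2, Status ∈ {ok, slow, down}) = 0.023 + 0.031 + 0.114 = 0.168.
P(Plant=P2 | Status ∈ {ok, slow, down}) = 0.168/0.781 = 0.2151.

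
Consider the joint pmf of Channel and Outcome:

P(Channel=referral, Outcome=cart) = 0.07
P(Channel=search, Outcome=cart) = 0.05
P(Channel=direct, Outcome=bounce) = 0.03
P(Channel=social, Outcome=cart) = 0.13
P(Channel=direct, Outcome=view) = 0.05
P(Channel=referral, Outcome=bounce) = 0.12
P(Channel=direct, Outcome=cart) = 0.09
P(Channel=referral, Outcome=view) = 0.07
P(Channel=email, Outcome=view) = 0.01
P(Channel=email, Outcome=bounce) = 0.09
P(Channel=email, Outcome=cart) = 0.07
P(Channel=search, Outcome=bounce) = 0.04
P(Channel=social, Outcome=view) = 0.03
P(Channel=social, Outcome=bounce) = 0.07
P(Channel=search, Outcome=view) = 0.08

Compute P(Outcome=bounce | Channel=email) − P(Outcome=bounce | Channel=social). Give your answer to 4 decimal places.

0.2251

P(Channel=email) = 0.09 + 0.01 + 0.07 = 0.17; P(Outcome=bounce | Channel=email) = 0.09/0.17 = 0.52941.
P(Channel=social) = 0.07 + 0.03 + 0.13 = 0.23; P(Outcome=bounce | Channel=social) = 0.07/0.23 = 0.30435.
Difference = 0.2251.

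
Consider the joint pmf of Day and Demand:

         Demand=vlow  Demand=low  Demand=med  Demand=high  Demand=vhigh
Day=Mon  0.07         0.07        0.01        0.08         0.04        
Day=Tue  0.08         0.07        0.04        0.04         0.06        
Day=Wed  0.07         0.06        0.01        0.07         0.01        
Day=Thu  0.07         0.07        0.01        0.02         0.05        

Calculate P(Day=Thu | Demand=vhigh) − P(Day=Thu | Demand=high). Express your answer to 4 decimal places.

P(Demand=vhigh) = 0.04 + 0.06 + 0.01 + 0.05 = 0.16; P(Day=Thu | Demand=vhigh) = 0.05/0.16 = 0.31250.
P(Demand=high) = 0.08 + 0.04 + 0.07 + 0.02 = 0.21; P(Day=Thu | Demand=high) = 0.02/0.21 = 0.09524.
Difference = 0.2173.

0.2173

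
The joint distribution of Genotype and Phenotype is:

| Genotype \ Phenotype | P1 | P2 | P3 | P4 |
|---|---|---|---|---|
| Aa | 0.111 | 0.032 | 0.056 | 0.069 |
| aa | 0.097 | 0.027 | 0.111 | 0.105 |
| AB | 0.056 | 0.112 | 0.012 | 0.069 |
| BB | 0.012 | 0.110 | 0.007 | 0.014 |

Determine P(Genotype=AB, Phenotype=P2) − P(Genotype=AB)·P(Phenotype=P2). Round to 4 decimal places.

P(Genotype=AB) = 0.056 + 0.112 + 0.012 + 0.069 = 0.249.
P(Phenotype=P2) = 0.032 + 0.027 + 0.112 + 0.110 = 0.281.
P(Genotype=AB, Phenotype=P2) − P(Genotype=AB)P(Phenotype=P2) = 0.112 − 0.249×0.281 = 0.0420.

0.0420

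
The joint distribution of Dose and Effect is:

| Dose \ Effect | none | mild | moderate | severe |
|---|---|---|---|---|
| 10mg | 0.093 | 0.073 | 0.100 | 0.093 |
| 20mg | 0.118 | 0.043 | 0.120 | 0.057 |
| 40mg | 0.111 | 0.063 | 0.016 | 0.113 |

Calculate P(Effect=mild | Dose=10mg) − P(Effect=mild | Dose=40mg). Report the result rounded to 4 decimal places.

-0.0046

P(Dose=10mg) = 0.093 + 0.073 + 0.100 + 0.093 = 0.359; P(Effect=mild | Dose=10mg) = 0.073/0.359 = 0.20334.
P(Dose=40mg) = 0.111 + 0.063 + 0.016 + 0.113 = 0.303; P(Effect=mild | Dose=40mg) = 0.063/0.303 = 0.20792.
Difference = -0.0046.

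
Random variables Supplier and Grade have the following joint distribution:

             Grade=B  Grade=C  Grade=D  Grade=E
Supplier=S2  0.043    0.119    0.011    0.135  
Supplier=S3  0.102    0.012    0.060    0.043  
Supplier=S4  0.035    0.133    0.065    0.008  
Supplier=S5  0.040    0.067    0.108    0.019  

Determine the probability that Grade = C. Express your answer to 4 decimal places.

P(Grade=C) = 0.119 + 0.012 + 0.133 + 0.067 = 0.331.

0.3310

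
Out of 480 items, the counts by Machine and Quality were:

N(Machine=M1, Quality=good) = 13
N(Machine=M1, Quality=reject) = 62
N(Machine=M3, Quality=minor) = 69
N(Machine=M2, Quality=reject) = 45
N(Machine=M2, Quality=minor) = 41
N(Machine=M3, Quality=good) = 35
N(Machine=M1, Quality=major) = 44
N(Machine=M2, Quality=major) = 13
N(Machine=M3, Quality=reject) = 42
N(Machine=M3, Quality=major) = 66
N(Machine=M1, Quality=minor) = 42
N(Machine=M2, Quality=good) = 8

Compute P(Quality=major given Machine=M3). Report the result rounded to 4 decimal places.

0.3113

Total with Machine=M3: 35 + 69 + 66 + 42 = 212.
P(Quality=major | Machine=M3) = 66/212 = 0.3113.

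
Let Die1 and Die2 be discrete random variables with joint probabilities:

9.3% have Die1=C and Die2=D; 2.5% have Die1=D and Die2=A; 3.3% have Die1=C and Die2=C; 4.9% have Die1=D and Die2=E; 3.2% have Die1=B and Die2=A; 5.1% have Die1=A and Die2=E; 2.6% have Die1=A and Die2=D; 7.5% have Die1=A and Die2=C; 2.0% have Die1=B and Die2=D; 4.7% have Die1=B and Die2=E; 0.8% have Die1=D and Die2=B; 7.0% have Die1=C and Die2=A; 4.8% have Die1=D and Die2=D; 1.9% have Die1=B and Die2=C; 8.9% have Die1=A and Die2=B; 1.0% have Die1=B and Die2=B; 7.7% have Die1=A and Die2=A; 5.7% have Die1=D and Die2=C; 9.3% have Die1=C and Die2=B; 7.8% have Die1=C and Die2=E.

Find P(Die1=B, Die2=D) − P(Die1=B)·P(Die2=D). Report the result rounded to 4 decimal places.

-0.0039

P(Die1=B) = 0.032 + 0.010 + 0.019 + 0.020 + 0.047 = 0.128.
P(Die2=D) = 0.026 + 0.020 + 0.093 + 0.048 = 0.187.
P(Die1=B, Die2=D) − P(Die1=B)P(Die2=D) = 0.020 − 0.128×0.187 = -0.0039.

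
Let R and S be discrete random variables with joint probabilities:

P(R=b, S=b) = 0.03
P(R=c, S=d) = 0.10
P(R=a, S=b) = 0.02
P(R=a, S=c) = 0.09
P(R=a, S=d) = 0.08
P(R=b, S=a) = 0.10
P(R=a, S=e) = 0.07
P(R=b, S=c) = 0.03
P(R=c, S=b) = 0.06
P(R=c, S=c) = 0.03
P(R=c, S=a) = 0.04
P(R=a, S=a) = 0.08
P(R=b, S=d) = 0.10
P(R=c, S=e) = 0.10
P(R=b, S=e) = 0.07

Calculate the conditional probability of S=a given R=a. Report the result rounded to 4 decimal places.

0.2353

P(R=a) = 0.08 + 0.02 + 0.09 + 0.08 + 0.07 = 0.34.
P(S=a | R=a) = 0.08/0.34 = 0.2353.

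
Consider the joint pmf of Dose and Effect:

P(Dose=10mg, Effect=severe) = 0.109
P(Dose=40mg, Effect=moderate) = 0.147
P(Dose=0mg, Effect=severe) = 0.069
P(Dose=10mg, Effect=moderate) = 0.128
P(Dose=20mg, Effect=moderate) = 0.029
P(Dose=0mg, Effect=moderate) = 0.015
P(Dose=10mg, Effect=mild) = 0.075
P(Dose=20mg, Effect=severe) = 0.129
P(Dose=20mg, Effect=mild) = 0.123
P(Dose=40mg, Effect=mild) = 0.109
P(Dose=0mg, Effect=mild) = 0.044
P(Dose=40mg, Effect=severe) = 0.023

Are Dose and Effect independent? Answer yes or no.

P(Dose=40mg) = 0.279 and P(Effect=severe) = 0.330, so their product is 0.09207, but P(Dose=40mg, Effect=severe) = 0.023. Since these differ, Dose and Effect are not independent.

no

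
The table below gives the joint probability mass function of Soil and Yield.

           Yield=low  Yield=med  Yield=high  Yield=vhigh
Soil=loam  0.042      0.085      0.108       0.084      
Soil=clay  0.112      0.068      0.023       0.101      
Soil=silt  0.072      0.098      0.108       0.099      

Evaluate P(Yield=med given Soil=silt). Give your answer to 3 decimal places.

P(Soil=silt) = 0.072 + 0.098 + 0.108 + 0.099 = 0.377.
P(Yield=med | Soil=silt) = 0.098/0.377 = 0.260.

0.260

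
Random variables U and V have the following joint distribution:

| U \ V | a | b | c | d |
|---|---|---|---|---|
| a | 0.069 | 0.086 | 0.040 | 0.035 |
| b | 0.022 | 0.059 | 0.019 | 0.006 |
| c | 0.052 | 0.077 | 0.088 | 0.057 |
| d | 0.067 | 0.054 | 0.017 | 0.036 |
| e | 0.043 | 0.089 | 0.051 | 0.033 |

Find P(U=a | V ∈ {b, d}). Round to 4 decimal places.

0.2274

P(V=b) = 0.086 + 0.059 + 0.077 + 0.054 + 0.089 = 0.365.
P(V=d) = 0.035 + 0.006 + 0.057 + 0.036 + 0.033 = 0.167.
P(V ∈ {b, d}) = 0.365 + 0.167 = 0.532; P(U=a, V ∈ {b, d}) = 0.086 + 0.035 = 0.121.
P(U=a | V ∈ {b, d}) = 0.121/0.532 = 0.2274.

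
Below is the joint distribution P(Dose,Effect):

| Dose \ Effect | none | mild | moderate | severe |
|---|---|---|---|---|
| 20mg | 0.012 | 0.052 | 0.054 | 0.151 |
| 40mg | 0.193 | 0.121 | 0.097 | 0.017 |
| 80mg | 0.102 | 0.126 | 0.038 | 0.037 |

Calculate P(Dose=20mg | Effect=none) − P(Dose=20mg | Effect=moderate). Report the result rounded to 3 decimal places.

P(Effect=none) = 0.012 + 0.193 + 0.102 = 0.307; P(Dose=20mg | Effect=none) = 0.012/0.307 = 0.0391.
P(Effect=moderate) = 0.054 + 0.097 + 0.038 = 0.189; P(Dose=20mg | Effect=moderate) = 0.054/0.189 = 0.2857.
Difference = -0.247.

-0.247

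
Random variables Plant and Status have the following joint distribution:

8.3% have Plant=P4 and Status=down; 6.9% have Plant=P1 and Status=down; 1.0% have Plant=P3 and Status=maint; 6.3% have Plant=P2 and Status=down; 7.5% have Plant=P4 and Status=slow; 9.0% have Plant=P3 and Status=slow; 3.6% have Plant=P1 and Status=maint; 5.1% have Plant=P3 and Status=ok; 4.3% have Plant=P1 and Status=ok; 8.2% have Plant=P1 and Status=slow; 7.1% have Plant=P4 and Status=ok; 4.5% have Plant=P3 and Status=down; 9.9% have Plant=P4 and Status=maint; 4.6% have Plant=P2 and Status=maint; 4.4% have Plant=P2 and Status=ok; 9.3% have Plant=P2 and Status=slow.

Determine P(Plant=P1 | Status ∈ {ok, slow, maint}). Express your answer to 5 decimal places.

0.21757

P(Status=ok) = 0.043 + 0.044 + 0.051 + 0.071 = 0.209.
P(Status=slow) = 0.082 + 0.093 + 0.090 + 0.075 = 0.340.
P(Status=maint) = 0.036 + 0.046 + 0.010 + 0.099 = 0.191.
P(Status ∈ {ok, slow, maint}) = 0.209 + 0.340 + 0.191 = 0.740; P(Plant=P1, Status ∈ {ok, slow, maint}) = 0.043 + 0.082 + 0.036 = 0.161.
P(Plant=P1 | Status ∈ {ok, slow, maint}) = 0.161/0.740 = 0.21757.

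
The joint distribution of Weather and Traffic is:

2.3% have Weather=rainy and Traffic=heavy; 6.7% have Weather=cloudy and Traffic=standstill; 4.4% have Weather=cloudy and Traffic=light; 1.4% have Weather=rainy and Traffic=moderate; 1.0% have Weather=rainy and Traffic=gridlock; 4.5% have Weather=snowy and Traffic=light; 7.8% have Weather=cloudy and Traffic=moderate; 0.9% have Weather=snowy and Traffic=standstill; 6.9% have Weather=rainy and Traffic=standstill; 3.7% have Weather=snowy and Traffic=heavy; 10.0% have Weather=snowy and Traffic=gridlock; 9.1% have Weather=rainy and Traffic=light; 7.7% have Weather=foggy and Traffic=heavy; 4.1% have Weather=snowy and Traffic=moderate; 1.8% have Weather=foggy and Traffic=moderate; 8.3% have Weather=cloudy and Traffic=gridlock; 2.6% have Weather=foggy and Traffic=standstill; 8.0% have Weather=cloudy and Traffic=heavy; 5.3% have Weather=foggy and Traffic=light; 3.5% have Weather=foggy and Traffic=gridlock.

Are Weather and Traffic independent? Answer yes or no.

P(Weather=snowy) = 0.232 and P(Traffic=gridlock) = 0.228, so their product is 0.05290, but P(Weather=snowy, Traffic=gridlock) = 0.100. Since these differ, Weather and Traffic are not independent.

no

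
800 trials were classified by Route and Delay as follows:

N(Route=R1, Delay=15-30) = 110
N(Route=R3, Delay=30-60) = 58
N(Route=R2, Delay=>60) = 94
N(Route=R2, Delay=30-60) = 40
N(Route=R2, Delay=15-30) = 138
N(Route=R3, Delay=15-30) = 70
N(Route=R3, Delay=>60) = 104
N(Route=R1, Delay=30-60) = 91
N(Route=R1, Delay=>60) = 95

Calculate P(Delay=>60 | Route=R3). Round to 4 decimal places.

Total with Route=R3: 70 + 58 + 104 = 232.
P(Delay=>60 | Route=R3) = 104/232 = 0.4483.

0.4483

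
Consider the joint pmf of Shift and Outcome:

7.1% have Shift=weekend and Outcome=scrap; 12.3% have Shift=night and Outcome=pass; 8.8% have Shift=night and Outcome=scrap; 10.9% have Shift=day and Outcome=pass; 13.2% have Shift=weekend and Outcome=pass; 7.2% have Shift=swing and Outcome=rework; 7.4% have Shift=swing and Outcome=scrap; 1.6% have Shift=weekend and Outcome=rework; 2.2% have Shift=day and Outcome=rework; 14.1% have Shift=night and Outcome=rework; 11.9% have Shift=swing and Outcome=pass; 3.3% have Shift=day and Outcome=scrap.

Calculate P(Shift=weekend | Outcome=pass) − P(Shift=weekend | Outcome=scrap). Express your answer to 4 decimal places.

0.0064

P(Outcome=pass) = 0.109 + 0.119 + 0.123 + 0.132 = 0.483; P(Shift=weekend | Outcome=pass) = 0.132/0.483 = 0.27329.
P(Outcome=scrap) = 0.033 + 0.074 + 0.088 + 0.071 = 0.266; P(Shift=weekend | Outcome=scrap) = 0.071/0.266 = 0.26692.
Difference = 0.0064.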